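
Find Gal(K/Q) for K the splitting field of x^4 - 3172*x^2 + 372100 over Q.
Gal(K/Q) = Z/2Z (cyclic of order 2)

f factors as (x^2 - 3050)(x^2 - 122), so the splitting field is K = Q(sqrt(3050), sqrt(122)). The squarefree part of 3050 is 122 and the squarefree part of 122 is also 122, so sqrt(3050) and sqrt(122) are both rational multiples of sqrt(122). Hence Q(sqrt(3050)) = Q(sqrt(122)) = Q(sqrt(122)), and the splitting field collapses to a single degree-2 extension with Galois group Z/2Z.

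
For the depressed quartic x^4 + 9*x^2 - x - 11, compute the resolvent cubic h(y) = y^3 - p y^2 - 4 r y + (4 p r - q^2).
h(y) = y^3 - 9*y^2 + 44*y - 397

Identify coefficients: p = 9, q = -1, r = -11.
Plug into h(y) = y^3 - p y^2 - 4 r y + (4 p r - q^2):
  h(y) = y^3 - (9) y^2 - 4*(-11) y + (4*(9)*(-11) - (-1)^2)
       = y^3 + (-9) y^2 + (44) y + (-397).
Simplifying: h(y) = y^3 - 9*y^2 + 44*y - 397.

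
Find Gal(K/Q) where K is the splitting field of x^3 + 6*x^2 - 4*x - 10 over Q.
Gal(K/Q) = S_3 (symmetric group of order 6)

Compute the discriminant of x^3 + (6)*x^2 + (-4)*x + (-10): Δ = 11092. Since Δ is not a rational square, the Galois group is not contained in A_3; it must be the full S_3 (irreducibility of the cubic rules out anything smaller).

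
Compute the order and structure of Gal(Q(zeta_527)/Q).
|Gal(Q(zeta_527)/Q)| = phi(527) = 480; group ≅ (Z/527Z)^* ≅ Z/16Z × Z/30Z

The n-th cyclotomic polynomial Φ_527(x) is the minimal polynomial of zeta_527 over Q and has degree phi(527) = 480. So Q(zeta_527) is a degree-480 Galois extension with Galois group (Z/527Z)^*. By CRT, (Z/527Z)^* ≅ (Z/17Z)^* × (Z/31Z)^*. Each prime-power unit group is (Z/17Z)^* ≅ Z/16Z; (Z/31Z)^* ≅ Z/30Z. Hence Gal(Q(zeta_527)/Q) ≅ Z/16Z × Z/30Z.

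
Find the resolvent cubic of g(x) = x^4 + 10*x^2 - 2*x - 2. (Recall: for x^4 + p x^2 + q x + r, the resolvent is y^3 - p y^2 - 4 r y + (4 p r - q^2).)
h(y) = y^3 - 10*y^2 + 8*y - 84

Identify coefficients: p = 10, q = -2, r = -2.
Plug into h(y) = y^3 - p y^2 - 4 r y + (4 p r - q^2):
  h(y) = y^3 - (10) y^2 - 4*(-2) y + (4*(10)*(-2) - (-2)^2)
       = y^3 + (-10) y^2 + (8) y + (-84).
Simplifying: h(y) = y^3 - 10*y^2 + 8*y - 84.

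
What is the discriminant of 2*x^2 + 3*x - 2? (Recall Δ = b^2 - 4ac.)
Δ = 25

For a quadratic a x^2 + b x + c the discriminant is Δ = b^2 - 4ac = (3)^2 - 4*(2)*(-2) = 9 - (-16) = 25.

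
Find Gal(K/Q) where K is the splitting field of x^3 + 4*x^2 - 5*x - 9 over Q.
Gal(K/Q) = S_3 (symmetric group of order 6)

Compute the discriminant of x^3 + (4)*x^2 + (-5)*x + (-9): Δ = 4257. Since Δ is not a rational square, the Galois group is not contained in A_3; it must be the full S_3 (irreducibility of the cubic rules out anything smaller).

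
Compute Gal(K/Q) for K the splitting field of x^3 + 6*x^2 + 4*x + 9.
Gal(K/Q) = S_3 (symmetric group of order 6)

Compute the discriminant of x^3 + (6)*x^2 + (4)*x + (9): Δ = -5755. Since Δ is not a rational square, the Galois group is not contained in A_3; it must be the full S_3 (irreducibility of the cubic rules out anything smaller).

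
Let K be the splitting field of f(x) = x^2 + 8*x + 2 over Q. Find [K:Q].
[K:Q] = 2

The discriminant of x^2 + (8)*x + (2) is b^2 - 4c = 64 - (8) = 56. Since 56 is not a perfect square in Q, the polynomial is irreducible over Q. Its two roots generate a degree-2 extension, so [K:Q] = 2.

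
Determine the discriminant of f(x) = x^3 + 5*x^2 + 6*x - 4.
Δ = -556

For x^3 + a x^2 + b x + c the discriminant is Δ = 18 a b c - 4 a^3 c + a^2 b^2 - 4 b^3 - 27 c^2.
Plug a = 5, b = 6, c = -4:
  18*(5)*(6)*(-4) - 4*(5)^3*(-4) + (5)^2*(6)^2 - 4*(6)^3 - 27*(-4)^2
  = -2160 + (2000) + 900 + (-864) + (-432)
  = -556.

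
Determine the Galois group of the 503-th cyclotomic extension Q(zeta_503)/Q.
|Gal(Q(zeta_503)/Q)| = phi(503) = 502; group ≅ (Z/503Z)^* ≅ Z/502Z

The n-th cyclotomic polynomial Φ_503(x) is the minimal polynomial of zeta_503 over Q and has degree phi(503) = 502. So Q(zeta_503) is a degree-502 Galois extension with Galois group (Z/503Z)^*. (Z/503Z)^* is cyclic since 503 is an odd prime power (or 4). Hence Gal(Q(zeta_503)/Q) ≅ Z/502Z.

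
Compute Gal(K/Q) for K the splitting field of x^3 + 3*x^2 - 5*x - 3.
Gal(K/Q) = S_3 (symmetric group of order 6)

Compute the discriminant of x^3 + (3)*x^2 + (-5)*x + (-3): Δ = 1616. Since Δ is not a rational square, the Galois group is not contained in A_3; it must be the full S_3 (irreducibility of the cubic rules out anything smaller).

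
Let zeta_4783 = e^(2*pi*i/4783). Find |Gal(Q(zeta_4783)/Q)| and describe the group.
|Gal(Q(zeta_4783)/Q)| = phi(4783) = 4782; group ≅ (Z/4783Z)^* ≅ Z/4782Z

The n-th cyclotomic polynomial Φ_4783(x) is the minimal polynomial of zeta_4783 over Q and has degree phi(4783) = 4782. So Q(zeta_4783) is a degree-4782 Galois extension with Galois group (Z/4783Z)^*. (Z/4783Z)^* is cyclic since 4783 is an odd prime power (or 4). Hence Gal(Q(zeta_4783)/Q) ≅ Z/4782Z.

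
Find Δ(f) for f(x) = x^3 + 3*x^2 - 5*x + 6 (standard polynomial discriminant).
Δ = -2515

For x^3 + a x^2 + b x + c the discriminant is Δ = 18 a b c - 4 a^3 c + a^2 b^2 - 4 b^3 - 27 c^2.
Plug a = 3, b = -5, c = 6:
  18*(3)*(-5)*(6) - 4*(3)^3*(6) + (3)^2*(-5)^2 - 4*(-5)^3 - 27*(6)^2
  = -1620 + (-648) + 225 + (500) + (-972)
  = -2515.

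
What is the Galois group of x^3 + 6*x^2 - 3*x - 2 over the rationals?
Gal(K/Q) = S_3 (symmetric group of order 6)

Compute the discriminant of x^3 + (6)*x^2 + (-3)*x + (-2): Δ = 2700. Since Δ is not a rational square, the Galois group is not contained in A_3; it must be the full S_3 (irreducibility of the cubic rules out anything smaller).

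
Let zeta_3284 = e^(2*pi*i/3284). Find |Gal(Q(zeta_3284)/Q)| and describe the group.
|Gal(Q(zeta_3284)/Q)| = phi(3284) = 1640; group ≅ (Z/3284Z)^* ≅ Z/2Z × Z/820Z

The n-th cyclotomic polynomial Φ_3284(x) is the minimal polynomial of zeta_3284 over Q and has degree phi(3284) = 1640. So Q(zeta_3284) is a degree-1640 Galois extension with Galois group (Z/3284Z)^*. By CRT, (Z/3284Z)^* ≅ (Z/4Z)^* × (Z/821Z)^*. Each prime-power unit group is (Z/4Z)^* ≅ Z/2Z; (Z/821Z)^* ≅ Z/820Z. Hence Gal(Q(zeta_3284)/Q) ≅ Z/2Z × Z/820Z.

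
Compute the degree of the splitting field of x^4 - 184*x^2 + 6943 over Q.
[K:Q] = 4

f factors as (x^2 - 53)(x^2 - 131); the splitting field is K = Q(sqrt(53), sqrt(131)). Since 53, 131, and 6943 are all non-squares in Q, the three subfields Q(sqrt(53)), Q(sqrt(131)), Q(sqrt(6943)) are distinct degree-2 extensions, so [K:Q] = 4 (Klein four Galois group).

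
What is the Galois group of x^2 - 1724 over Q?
Gal(K/Q) = Z/2Z (cyclic of order 2)

x^2 - 1724 is irreducible over Q since 1724 is not a rational square. The splitting field Q(sqrt(1724)) has degree 2 over Q, and its unique nontrivial automorphism is sqrt(1724) ↦ -sqrt(1724). Hence Gal(Q(sqrt(1724))/Q) = Z/2Z.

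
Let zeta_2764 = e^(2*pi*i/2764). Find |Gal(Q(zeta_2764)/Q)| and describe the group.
|Gal(Q(zeta_2764)/Q)| = phi(2764) = 1380; group ≅ (Z/2764Z)^* ≅ Z/2Z × Z/690Z

The n-th cyclotomic polynomial Φ_2764(x) is the minimal polynomial of zeta_2764 over Q and has degree phi(2764) = 1380. So Q(zeta_2764) is a degree-1380 Galois extension with Galois group (Z/2764Z)^*. By CRT, (Z/2764Z)^* ≅ (Z/4Z)^* × (Z/691Z)^*. Each prime-power unit group is (Z/4Z)^* ≅ Z/2Z; (Z/691Z)^* ≅ Z/690Z. Hence Gal(Q(zeta_2764)/Q) ≅ Z/2Z × Z/690Z.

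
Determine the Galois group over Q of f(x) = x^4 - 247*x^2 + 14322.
Gal(K/Q) = V_4 (Klein four-group, Z/2Z × Z/2Z)

f factors as (x^2 - 93)(x^2 - 154), so the splitting field is K = Q(sqrt(93), sqrt(154)). The elements 93, 154, 14322 are all non-squares in Q, so sqrt(93) and sqrt(154) generate independent quadratic extensions. Thus [K:Q] = 4 and Gal(K/Q) is generated by the two order-2 automorphisms sqrt(93) ↦ -sqrt(93) and sqrt(154) ↦ -sqrt(154), giving V_4.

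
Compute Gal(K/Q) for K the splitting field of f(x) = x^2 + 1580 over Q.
Gal(K/Q) = Z/2Z (cyclic of order 2)

x^2 + 1580 is irreducible over Q since -1580 is not a rational square. The splitting field Q(sqrt(-1580)) has degree 2 over Q, and its unique nontrivial automorphism is sqrt(-1580) ↦ -sqrt(-1580). Hence Gal(Q(sqrt(-1580))/Q) = Z/2Z.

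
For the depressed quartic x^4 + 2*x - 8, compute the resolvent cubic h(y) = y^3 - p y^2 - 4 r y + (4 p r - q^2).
h(y) = y^3 + 32*y - 4

Identify coefficients: p = 0, q = 2, r = -8.
Plug into h(y) = y^3 - p y^2 - 4 r y + (4 p r - q^2):
  h(y) = y^3 - (0) y^2 - 4*(-8) y + (4*(0)*(-8) - (2)^2)
       = y^3 + (0) y^2 + (32) y + (-4).
Simplifying: h(y) = y^3 + 32*y - 4.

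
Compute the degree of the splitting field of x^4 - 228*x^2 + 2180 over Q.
[K:Q] = 4

f factors as (x^2 - 218)(x^2 - 10); the splitting field is K = Q(sqrt(218), sqrt(10)). Since 218, 10, and 2180 are all non-squares in Q, the three subfields Q(sqrt(218)), Q(sqrt(10)), Q(sqrt(2180)) are distinct degree-2 extensions, so [K:Q] = 4 (Klein four Galois group).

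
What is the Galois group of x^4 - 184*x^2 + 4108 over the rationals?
Gal(K/Q) = V_4 (Klein four-group, Z/2Z × Z/2Z)

f factors as (x^2 - 158)(x^2 - 26), so the splitting field is K = Q(sqrt(158), sqrt(26)). The elements 158, 26, 4108 are all non-squares in Q, so sqrt(158) and sqrt(26) generate independent quadratic extensions. Thus [K:Q] = 4 and Gal(K/Q) is generated by the two order-2 automorphisms sqrt(158) ↦ -sqrt(158) and sqrt(26) ↦ -sqrt(26), giving V_4.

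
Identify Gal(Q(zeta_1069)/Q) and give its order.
|Gal(Q(zeta_1069)/Q)| = phi(1069) = 1068; group ≅ (Z/1069Z)^* ≅ Z/1068Z

The n-th cyclotomic polynomial Φ_1069(x) is the minimal polynomial of zeta_1069 over Q and has degree phi(1069) = 1068. So Q(zeta_1069) is a degree-1068 Galois extension with Galois group (Z/1069Z)^*. (Z/1069Z)^* is cyclic since 1069 is an odd prime power (or 4). Hence Gal(Q(zeta_1069)/Q) ≅ Z/1068Z.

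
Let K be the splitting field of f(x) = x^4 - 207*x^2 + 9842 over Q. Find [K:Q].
[K:Q] = 4

f factors as (x^2 - 74)(x^2 - 133); the splitting field is K = Q(sqrt(74), sqrt(133)). Since 74, 133, and 9842 are all non-squares in Q, the three subfields Q(sqrt(74)), Q(sqrt(133)), Q(sqrt(9842)) are distinct degree-2 extensions, so [K:Q] = 4 (Klein four Galois group).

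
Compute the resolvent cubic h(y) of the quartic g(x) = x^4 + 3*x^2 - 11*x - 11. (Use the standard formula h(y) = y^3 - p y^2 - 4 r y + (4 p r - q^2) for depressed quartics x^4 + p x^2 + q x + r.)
h(y) = y^3 - 3*y^2 + 44*y - 253

Identify coefficients: p = 3, q = -11, r = -11.
Plug into h(y) = y^3 - p y^2 - 4 r y + (4 p r - q^2):
  h(y) = y^3 - (3) y^2 - 4*(-11) y + (4*(3)*(-11) - (-11)^2)
       = y^3 + (-3) y^2 + (44) y + (-253).
Simplifying: h(y) = y^3 - 3*y^2 + 44*y - 253.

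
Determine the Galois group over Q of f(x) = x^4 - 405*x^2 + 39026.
Gal(K/Q) = V_4 (Klein four-group, Z/2Z × Z/2Z)

f factors as (x^2 - 247)(x^2 - 158), so the splitting field is K = Q(sqrt(247), sqrt(158)). The elements 247, 158, 39026 are all non-squares in Q, so sqrt(247) and sqrt(158) generate independent quadratic extensions. Thus [K:Q] = 4 and Gal(K/Q) is generated by the two order-2 automorphisms sqrt(247) ↦ -sqrt(247) and sqrt(158) ↦ -sqrt(158), giving V_4.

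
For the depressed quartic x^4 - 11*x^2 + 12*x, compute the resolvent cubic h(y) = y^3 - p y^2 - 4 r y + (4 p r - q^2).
h(y) = y^3 + 11*y^2 - 144

Identify coefficients: p = -11, q = 12, r = 0.
Plug into h(y) = y^3 - p y^2 - 4 r y + (4 p r - q^2):
  h(y) = y^3 - (-11) y^2 - 4*(0) y + (4*(-11)*(0) - (12)^2)
       = y^3 + (11) y^2 + (0) y + (-144).
Simplifying: h(y) = y^3 + 11*y^2 - 144.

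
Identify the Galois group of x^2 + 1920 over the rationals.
Gal(K/Q) = Z/2Z (cyclic of order 2)

x^2 + 1920 is irreducible over Q since -1920 is not a rational square. The splitting field Q(sqrt(-1920)) has degree 2 over Q, and its unique nontrivial automorphism is sqrt(-1920) ↦ -sqrt(-1920). Hence Gal(Q(sqrt(-1920))/Q) = Z/2Z.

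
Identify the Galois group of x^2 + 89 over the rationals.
Gal(K/Q) = Z/2Z (cyclic of order 2)

x^2 + 89 is irreducible over Q since -89 is not a rational square. The splitting field Q(sqrt(-89)) has degree 2 over Q, and its unique nontrivial automorphism is sqrt(-89) ↦ -sqrt(-89). Hence Gal(Q(sqrt(-89))/Q) = Z/2Z.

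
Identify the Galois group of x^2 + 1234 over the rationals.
Gal(K/Q) = Z/2Z (cyclic of order 2)

x^2 + 1234 is irreducible over Q since -1234 is not a rational square. The splitting field Q(sqrt(-1234)) has degree 2 over Q, and its unique nontrivial automorphism is sqrt(-1234) ↦ -sqrt(-1234). Hence Gal(Q(sqrt(-1234))/Q) = Z/2Z.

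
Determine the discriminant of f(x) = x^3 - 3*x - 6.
Δ = -864

For a depressed cubic x^3 + p x + q the discriminant is Δ = -4 p^3 - 27 q^2 = -4*(-3)^3 - 27*(-6)^2 = 108 - 972 = -864.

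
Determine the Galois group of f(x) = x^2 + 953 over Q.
Gal(K/Q) = Z/2Z (cyclic of order 2)

x^2 + 953 is irreducible over Q since -953 is not a rational square. The splitting field Q(sqrt(-953)) has degree 2 over Q, and its unique nontrivial automorphism is sqrt(-953) ↦ -sqrt(-953). Hence Gal(Q(sqrt(-953))/Q) = Z/2Z.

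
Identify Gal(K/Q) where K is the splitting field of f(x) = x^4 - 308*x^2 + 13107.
Gal(K/Q) = V_4 (Klein four-group, Z/2Z × Z/2Z)

f factors as (x^2 - 51)(x^2 - 257), so the splitting field is K = Q(sqrt(51), sqrt(257)). The elements 51, 257, 13107 are all non-squares in Q, so sqrt(51) and sqrt(257) generate independent quadratic extensions. Thus [K:Q] = 4 and Gal(K/Q) is generated by the two order-2 automorphisms sqrt(51) ↦ -sqrt(51) and sqrt(257) ↦ -sqrt(257), giving V_4.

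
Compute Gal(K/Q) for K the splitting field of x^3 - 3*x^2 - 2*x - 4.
Gal(K/Q) = S_3 (symmetric group of order 6)

Compute the discriminant of x^3 + (-3)*x^2 + (-2)*x + (-4): Δ = -1228. Since Δ is not a rational square, the Galois group is not contained in A_3; it must be the full S_3 (irreducibility of the cubic rules out anything smaller).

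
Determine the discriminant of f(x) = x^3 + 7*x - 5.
Δ = -2047

For x^3 + a x^2 + b x + c the discriminant is Δ = 18 a b c - 4 a^3 c + a^2 b^2 - 4 b^3 - 27 c^2.
Plug a = 0, b = 7, c = -5:
  18*(0)*(7)*(-5) - 4*(0)^3*(-5) + (0)^2*(7)^2 - 4*(7)^3 - 27*(-5)^2
  = 0 + (0) + 0 + (-1372) + (-675)
  = -2047.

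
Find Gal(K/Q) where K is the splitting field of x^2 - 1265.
Gal(K/Q) = Z/2Z (cyclic of order 2)

x^2 - 1265 is irreducible over Q since 1265 is not a rational square. The splitting field Q(sqrt(1265)) has degree 2 over Q, and its unique nontrivial automorphism is sqrt(1265) ↦ -sqrt(1265). Hence Gal(Q(sqrt(1265))/Q) = Z/2Z.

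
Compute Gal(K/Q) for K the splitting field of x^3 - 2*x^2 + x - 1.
Gal(K/Q) = S_3 (symmetric group of order 6)

Compute the discriminant of x^3 + (-2)*x^2 + (1)*x + (-1): Δ = -23. Since Δ is not a rational square, the Galois group is not contained in A_3; it must be the full S_3 (irreducibility of the cubic rules out anything smaller).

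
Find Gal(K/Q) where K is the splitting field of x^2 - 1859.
Gal(K/Q) = Z/2Z (cyclic of order 2)

x^2 - 1859 is irreducible over Q since 1859 is not a rational square. The splitting field Q(sqrt(1859)) has degree 2 over Q, and its unique nontrivial automorphism is sqrt(1859) ↦ -sqrt(1859). Hence Gal(Q(sqrt(1859))/Q) = Z/2Z.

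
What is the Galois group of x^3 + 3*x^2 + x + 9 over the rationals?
Gal(K/Q) = S_3 (symmetric group of order 6)

Compute the discriminant of x^3 + (3)*x^2 + (1)*x + (9): Δ = -2668. Since Δ is not a rational square, the Galois group is not contained in A_3; it must be the full S_3 (irreducibility of the cubic rules out anything smaller).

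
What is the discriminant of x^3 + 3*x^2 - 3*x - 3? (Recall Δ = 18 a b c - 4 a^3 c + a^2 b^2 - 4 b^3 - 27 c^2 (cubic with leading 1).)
Δ = 756

For x^3 + a x^2 + b x + c the discriminant is Δ = 18 a b c - 4 a^3 c + a^2 b^2 - 4 b^3 - 27 c^2.
Plug a = 3, b = -3, c = -3:
  18*(3)*(-3)*(-3) - 4*(3)^3*(-3) + (3)^2*(-3)^2 - 4*(-3)^3 - 27*(-3)^2
  = 486 + (324) + 81 + (108) + (-243)
  = 756.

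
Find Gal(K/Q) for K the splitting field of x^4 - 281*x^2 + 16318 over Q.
Gal(K/Q) = V_4 (Klein four-group, Z/2Z × Z/2Z)

f factors as (x^2 - 82)(x^2 - 199), so the splitting field is K = Q(sqrt(82), sqrt(199)). The elements 82, 199, 16318 are all non-squares in Q, so sqrt(82) and sqrt(199) generate independent quadratic extensions. Thus [K:Q] = 4 and Gal(K/Q) is generated by the two order-2 automorphisms sqrt(82) ↦ -sqrt(82) and sqrt(199) ↦ -sqrt(199), giving V_4.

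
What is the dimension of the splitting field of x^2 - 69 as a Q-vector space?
[K:Q] = 2

The polynomial x^2 - 69 is irreducible over Q since 69 is not a perfect square. Its splitting field is Q(sqrt(69)), which has degree 2 over Q.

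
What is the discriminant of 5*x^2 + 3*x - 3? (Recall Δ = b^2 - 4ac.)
Δ = 69

For a quadratic a x^2 + b x + c the discriminant is Δ = b^2 - 4ac = (3)^2 - 4*(5)*(-3) = 9 - (-60) = 69.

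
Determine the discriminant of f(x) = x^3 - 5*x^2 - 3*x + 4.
Δ = 2981

For x^3 + a x^2 + b x + c the discriminant is Δ = 18 a b c - 4 a^3 c + a^2 b^2 - 4 b^3 - 27 c^2.
Plug a = -5, b = -3, c = 4:
  18*(-5)*(-3)*(4) - 4*(-5)^3*(4) + (-5)^2*(-3)^2 - 4*(-3)^3 - 27*(4)^2
  = 1080 + (2000) + 225 + (108) + (-432)
  = 2981.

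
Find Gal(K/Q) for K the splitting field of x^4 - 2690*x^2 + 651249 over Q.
Gal(K/Q) = Z/2Z (cyclic of order 2)

f factors as (x^2 - 2421)(x^2 - 269), so the splitting field is K = Q(sqrt(2421), sqrt(269)). The squarefree part of 2421 is 269 and the squarefree part of 269 is also 269, so sqrt(2421) and sqrt(269) are both rational multiples of sqrt(269). Hence Q(sqrt(2421)) = Q(sqrt(269)) = Q(sqrt(269)), and the splitting field collapses to a single degree-2 extension with Galois group Z/2Z.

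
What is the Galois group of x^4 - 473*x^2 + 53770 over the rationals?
Gal(K/Q) = V_4 (Klein four-group, Z/2Z × Z/2Z)

f factors as (x^2 - 283)(x^2 - 190), so the splitting field is K = Q(sqrt(283), sqrt(190)). The elements 283, 190, 53770 are all non-squares in Q, so sqrt(283) and sqrt(190) generate independent quadratic extensions. Thus [K:Q] = 4 and Gal(K/Q) is generated by the two order-2 automorphisms sqrt(283) ↦ -sqrt(283) and sqrt(190) ↦ -sqrt(190), giving V_4.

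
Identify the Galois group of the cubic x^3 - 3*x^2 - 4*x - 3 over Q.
Gal(K/Q) = S_3 (symmetric group of order 6)

Compute the discriminant of x^3 + (-3)*x^2 + (-4)*x + (-3): Δ = -815. Since Δ is not a rational square, the Galois group is not contained in A_3; it must be the full S_3 (irreducibility of the cubic rules out anything smaller).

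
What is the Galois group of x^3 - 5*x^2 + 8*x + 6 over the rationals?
Gal(K/Q) = S_3 (symmetric group of order 6)

Compute the discriminant of x^3 + (-5)*x^2 + (8)*x + (6): Δ = -2740. Since Δ is not a rational square, the Galois group is not contained in A_3; it must be the full S_3 (irreducibility of the cubic rules out anything smaller).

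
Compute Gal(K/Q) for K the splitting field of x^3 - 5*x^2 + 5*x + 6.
Gal(K/Q) = S_3 (symmetric group of order 6)

Compute the discriminant of x^3 + (-5)*x^2 + (5)*x + (6): Δ = -547. Since Δ is not a rational square, the Galois group is not contained in A_3; it must be the full S_3 (irreducibility of the cubic rules out anything smaller).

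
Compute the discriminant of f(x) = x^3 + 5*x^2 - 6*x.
Δ = 1764

For x^3 + a x^2 + b x + c the discriminant is Δ = 18 a b c - 4 a^3 c + a^2 b^2 - 4 b^3 - 27 c^2.
Plug a = 5, b = -6, c = 0:
  18*(5)*(-6)*(0) - 4*(5)^3*(0) + (5)^2*(-6)^2 - 4*(-6)^3 - 27*(0)^2
  = 0 + (0) + 900 + (864) + (0)
  = 1764.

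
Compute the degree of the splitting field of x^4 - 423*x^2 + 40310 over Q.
[K:Q] = 4

f factors as (x^2 - 145)(x^2 - 278); the splitting field is K = Q(sqrt(145), sqrt(278)). Since 145, 278, and 40310 are all non-squares in Q, the three subfields Q(sqrt(145)), Q(sqrt(278)), Q(sqrt(40310)) are distinct degree-2 extensions, so [K:Q] = 4 (Klein four Galois group).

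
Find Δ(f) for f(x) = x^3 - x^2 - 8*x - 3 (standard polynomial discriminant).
Δ = 1425

For x^3 + a x^2 + b x + c the discriminant is Δ = 18 a b c - 4 a^3 c + a^2 b^2 - 4 b^3 - 27 c^2.
Plug a = -1, b = -8, c = -3:
  18*(-1)*(-8)*(-3) - 4*(-1)^3*(-3) + (-1)^2*(-8)^2 - 4*(-8)^3 - 27*(-3)^2
  = -432 + (-12) + 64 + (2048) + (-243)
  = 1425.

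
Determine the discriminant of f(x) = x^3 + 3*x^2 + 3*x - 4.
Δ = -675

For x^3 + a x^2 + b x + c the discriminant is Δ = 18 a b c - 4 a^3 c + a^2 b^2 - 4 b^3 - 27 c^2.
Plug a = 3, b = 3, c = -4:
  18*(3)*(3)*(-4) - 4*(3)^3*(-4) + (3)^2*(3)^2 - 4*(3)^3 - 27*(-4)^2
  = -648 + (432) + 81 + (-108) + (-432)
  = -675.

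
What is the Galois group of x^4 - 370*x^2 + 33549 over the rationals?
Gal(K/Q) = V_4 (Klein four-group, Z/2Z × Z/2Z)

f factors as (x^2 - 159)(x^2 - 211), so the splitting field is K = Q(sqrt(159), sqrt(211)). The elements 159, 211, 33549 are all non-squares in Q, so sqrt(159) and sqrt(211) generate independent quadratic extensions. Thus [K:Q] = 4 and Gal(K/Q) is generated by the two order-2 automorphisms sqrt(159) ↦ -sqrt(159) and sqrt(211) ↦ -sqrt(211), giving V_4.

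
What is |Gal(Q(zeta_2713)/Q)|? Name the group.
|Gal(Q(zeta_2713)/Q)| = phi(2713) = 2712; group ≅ (Z/2713Z)^* ≅ Z/2712Z

The n-th cyclotomic polynomial Φ_2713(x) is the minimal polynomial of zeta_2713 over Q and has degree phi(2713) = 2712. So Q(zeta_2713) is a degree-2712 Galois extension with Galois group (Z/2713Z)^*. (Z/2713Z)^* is cyclic since 2713 is an odd prime power (or 4). Hence Gal(Q(zeta_2713)/Q) ≅ Z/2712Z.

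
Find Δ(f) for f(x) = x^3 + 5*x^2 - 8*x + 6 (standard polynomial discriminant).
Δ = -4644

For x^3 + a x^2 + b x + c the discriminant is Δ = 18 a b c - 4 a^3 c + a^2 b^2 - 4 b^3 - 27 c^2.
Plug a = 5, b = -8, c = 6:
  18*(5)*(-8)*(6) - 4*(5)^3*(6) + (5)^2*(-8)^2 - 4*(-8)^3 - 27*(6)^2
  = -4320 + (-3000) + 1600 + (2048) + (-972)
  = -4644.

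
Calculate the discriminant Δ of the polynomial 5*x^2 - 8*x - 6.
Δ = 184

For a quadratic a x^2 + b x + c the discriminant is Δ = b^2 - 4ac = (-8)^2 - 4*(5)*(-6) = 64 - (-120) = 184.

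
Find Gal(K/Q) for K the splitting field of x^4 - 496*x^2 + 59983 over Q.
Gal(K/Q) = V_4 (Klein four-group, Z/2Z × Z/2Z)

f factors as (x^2 - 209)(x^2 - 287), so the splitting field is K = Q(sqrt(209), sqrt(287)). The elements 209, 287, 59983 are all non-squares in Q, so sqrt(209) and sqrt(287) generate independent quadratic extensions. Thus [K:Q] = 4 and Gal(K/Q) is generated by the two order-2 automorphisms sqrt(209) ↦ -sqrt(209) and sqrt(287) ↦ -sqrt(287), giving V_4.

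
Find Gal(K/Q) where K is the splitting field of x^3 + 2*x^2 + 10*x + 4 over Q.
Gal(K/Q) = S_3 (symmetric group of order 6)

Compute the discriminant of x^3 + (2)*x^2 + (10)*x + (4): Δ = -2720. Since Δ is not a rational square, the Galois group is not contained in A_3; it must be the full S_3 (irreducibility of the cubic rules out anything smaller).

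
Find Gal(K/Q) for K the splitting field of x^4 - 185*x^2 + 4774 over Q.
Gal(K/Q) = V_4 (Klein four-group, Z/2Z × Z/2Z)

f factors as (x^2 - 154)(x^2 - 31), so the splitting field is K = Q(sqrt(154), sqrt(31)). The elements 154, 31, 4774 are all non-squares in Q, so sqrt(154) and sqrt(31) generate independent quadratic extensions. Thus [K:Q] = 4 and Gal(K/Q) is generated by the two order-2 automorphisms sqrt(154) ↦ -sqrt(154) and sqrt(31) ↦ -sqrt(31), giving V_4.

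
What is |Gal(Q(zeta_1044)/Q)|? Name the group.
|Gal(Q(zeta_1044)/Q)| = phi(1044) = 336; group ≅ (Z/1044Z)^* ≅ Z/2Z × Z/6Z × Z/28Z

The n-th cyclotomic polynomial Φ_1044(x) is the minimal polynomial of zeta_1044 over Q and has degree phi(1044) = 336. So Q(zeta_1044) is a degree-336 Galois extension with Galois group (Z/1044Z)^*. By CRT, (Z/1044Z)^* ≅ (Z/4Z)^* × (Z/9Z)^* × (Z/29Z)^*. Each prime-power unit group is (Z/4Z)^* ≅ Z/2Z; (Z/9Z)^* ≅ Z/6Z; (Z/29Z)^* ≅ Z/28Z. Hence Gal(Q(zeta_1044)/Q) ≅ Z/2Z × Z/6Z × Z/28Z.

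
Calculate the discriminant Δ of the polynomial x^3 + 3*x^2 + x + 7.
Δ = -1696

For x^3 + a x^2 + b x + c the discriminant is Δ = 18 a b c - 4 a^3 c + a^2 b^2 - 4 b^3 - 27 c^2.
Plug a = 3, b = 1, c = 7:
  18*(3)*(1)*(7) - 4*(3)^3*(7) + (3)^2*(1)^2 - 4*(1)^3 - 27*(7)^2
  = 378 + (-756) + 9 + (-4) + (-1323)
  = -1696.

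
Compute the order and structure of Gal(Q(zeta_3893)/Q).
|Gal(Q(zeta_3893)/Q)| = phi(3893) = 3648; group ≅ (Z/3893Z)^* ≅ Z/16Z × Z/228Z

The n-th cyclotomic polynomial Φ_3893(x) is the minimal polynomial of zeta_3893 over Q and has degree phi(3893) = 3648. So Q(zeta_3893) is a degree-3648 Galois extension with Galois group (Z/3893Z)^*. By CRT, (Z/3893Z)^* ≅ (Z/17Z)^* × (Z/229Z)^*. Each prime-power unit group is (Z/17Z)^* ≅ Z/16Z; (Z/229Z)^* ≅ Z/228Z. Hence Gal(Q(zeta_3893)/Q) ≅ Z/16Z × Z/228Z.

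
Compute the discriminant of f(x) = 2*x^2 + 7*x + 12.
Δ = -47

For a quadratic a x^2 + b x + c the discriminant is Δ = b^2 - 4ac = (7)^2 - 4*(2)*(12) = 49 - (96) = -47.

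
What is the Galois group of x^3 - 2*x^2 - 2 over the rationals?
Gal(K/Q) = S_3 (symmetric group of order 6)

Compute the discriminant of x^3 + (-2)*x^2 + (0)*x + (-2): Δ = -172. Since Δ is not a rational square, the Galois group is not contained in A_3; it must be the full S_3 (irreducibility of the cubic rules out anything smaller).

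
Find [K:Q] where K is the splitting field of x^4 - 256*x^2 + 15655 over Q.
[K:Q] = 4

f factors as (x^2 - 101)(x^2 - 155); the splitting field is K = Q(sqrt(101), sqrt(155)). Since 101, 155, and 15655 are all non-squares in Q, the three subfields Q(sqrt(101)), Q(sqrt(155)), Q(sqrt(15655)) are distinct degree-2 extensions, so [K:Q] = 4 (Klein four Galois group).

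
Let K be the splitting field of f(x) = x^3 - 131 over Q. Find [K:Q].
[K:Q] = 6

x^3 - 131 has one real root r = 131^(1/3) and two complex roots r*zeta_3, r*zeta_3^2 where zeta_3 = e^(2*pi*i/3). The splitting field is Q(r, zeta_3). [Q(r):Q] = 3 and [Q(zeta_3):Q] = 2 with gcd = 1, so [Q(r, zeta_3):Q] = 3 * 2 = 6.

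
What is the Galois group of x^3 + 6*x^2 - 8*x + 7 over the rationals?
Gal(K/Q) = S_3 (symmetric group of order 6)

Compute the discriminant of x^3 + (6)*x^2 + (-8)*x + (7): Δ = -9067. Since Δ is not a rational square, the Galois group is not contained in A_3; it must be the full S_3 (irreducibility of the cubic rules out anything smaller).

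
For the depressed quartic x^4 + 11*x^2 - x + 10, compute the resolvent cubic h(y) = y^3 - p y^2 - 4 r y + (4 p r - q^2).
h(y) = y^3 - 11*y^2 - 40*y + 439

Identify coefficients: p = 11, q = -1, r = 10.
Plug into h(y) = y^3 - p y^2 - 4 r y + (4 p r - q^2):
  h(y) = y^3 - (11) y^2 - 4*(10) y + (4*(11)*(10) - (-1)^2)
       = y^3 + (-11) y^2 + (-40) y + (439).
Simplifying: h(y) = y^3 - 11*y^2 - 40*y + 439.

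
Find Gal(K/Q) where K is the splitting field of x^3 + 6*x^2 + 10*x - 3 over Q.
Gal(K/Q) = S_3 (symmetric group of order 6)

Compute the discriminant of x^3 + (6)*x^2 + (10)*x + (-3): Δ = -1291. Since Δ is not a rational square, the Galois group is not contained in A_3; it must be the full S_3 (irreducibility of the cubic rules out anything smaller).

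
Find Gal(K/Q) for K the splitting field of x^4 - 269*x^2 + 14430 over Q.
Gal(K/Q) = V_4 (Klein four-group, Z/2Z × Z/2Z)

f factors as (x^2 - 74)(x^2 - 195), so the splitting field is K = Q(sqrt(74), sqrt(195)). The elements 74, 195, 14430 are all non-squares in Q, so sqrt(74) and sqrt(195) generate independent quadratic extensions. Thus [K:Q] = 4 and Gal(K/Q) is generated by the two order-2 automorphisms sqrt(74) ↦ -sqrt(74) and sqrt(195) ↦ -sqrt(195), giving V_4.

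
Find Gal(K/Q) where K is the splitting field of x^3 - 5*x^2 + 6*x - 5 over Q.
Gal(K/Q) = S_3 (symmetric group of order 6)

Compute the discriminant of x^3 + (-5)*x^2 + (6)*x + (-5): Δ = -439. Since Δ is not a rational square, the Galois group is not contained in A_3; it must be the full S_3 (irreducibility of the cubic rules out anything smaller).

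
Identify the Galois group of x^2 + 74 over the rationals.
Gal(K/Q) = Z/2Z (cyclic of order 2)

x^2 + 74 is irreducible over Q since -74 is not a rational square. The splitting field Q(sqrt(-74)) has degree 2 over Q, and its unique nontrivial automorphism is sqrt(-74) ↦ -sqrt(-74). Hence Gal(Q(sqrt(-74))/Q) = Z/2Z.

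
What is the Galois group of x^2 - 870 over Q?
Gal(K/Q) = Z/2Z (cyclic of order 2)

x^2 - 870 is irreducible over Q since 870 is not a rational square. The splitting field Q(sqrt(870)) has degree 2 over Q, and its unique nontrivial automorphism is sqrt(870) ↦ -sqrt(870). Hence Gal(Q(sqrt(870))/Q) = Z/2Z.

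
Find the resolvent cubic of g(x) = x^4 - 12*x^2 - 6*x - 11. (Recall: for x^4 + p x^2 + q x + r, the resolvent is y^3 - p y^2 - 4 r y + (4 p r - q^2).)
h(y) = y^3 + 12*y^2 + 44*y + 492

Identify coefficients: p = -12, q = -6, r = -11.
Plug into h(y) = y^3 - p y^2 - 4 r y + (4 p r - q^2):
  h(y) = y^3 - (-12) y^2 - 4*(-11) y + (4*(-12)*(-11) - (-6)^2)
       = y^3 + (12) y^2 + (44) y + (492).
Simplifying: h(y) = y^3 + 12*y^2 + 44*y + 492.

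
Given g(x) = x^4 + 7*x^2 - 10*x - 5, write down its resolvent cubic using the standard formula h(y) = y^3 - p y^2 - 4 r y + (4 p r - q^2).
h(y) = y^3 - 7*y^2 + 20*y - 240

Identify coefficients: p = 7, q = -10, r = -5.
Plug into h(y) = y^3 - p y^2 - 4 r y + (4 p r - q^2):
  h(y) = y^3 - (7) y^2 - 4*(-5) y + (4*(7)*(-5) - (-10)^2)
       = y^3 + (-7) y^2 + (20) y + (-240).
Simplifying: h(y) = y^3 - 7*y^2 + 20*y - 240.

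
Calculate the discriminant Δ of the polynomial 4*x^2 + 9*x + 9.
Δ = -63

For a quadratic a x^2 + b x + c the discriminant is Δ = b^2 - 4ac = (9)^2 - 4*(4)*(9) = 81 - (144) = -63.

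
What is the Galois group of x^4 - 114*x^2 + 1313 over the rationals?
Gal(K/Q) = V_4 (Klein four-group, Z/2Z × Z/2Z)

f factors as (x^2 - 101)(x^2 - 13), so the splitting field is K = Q(sqrt(101), sqrt(13)). The elements 101, 13, 1313 are all non-squares in Q, so sqrt(101) and sqrt(13) generate independent quadratic extensions. Thus [K:Q] = 4 and Gal(K/Q) is generated by the two order-2 automorphisms sqrt(101) ↦ -sqrt(101) and sqrt(13) ↦ -sqrt(13), giving V_4.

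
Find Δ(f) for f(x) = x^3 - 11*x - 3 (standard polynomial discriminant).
Δ = 5081

For a depressed cubic x^3 + p x + q the discriminant is Δ = -4 p^3 - 27 q^2 = -4*(-11)^3 - 27*(-3)^2 = 5324 - 243 = 5081.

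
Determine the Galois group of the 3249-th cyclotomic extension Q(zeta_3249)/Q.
|Gal(Q(zeta_3249)/Q)| = phi(3249) = 2052; group ≅ (Z/3249Z)^* ≅ Z/6Z × Z/342Z

The n-th cyclotomic polynomial Φ_3249(x) is the minimal polynomial of zeta_3249 over Q and has degree phi(3249) = 2052. So Q(zeta_3249) is a degree-2052 Galois extension with Galois group (Z/3249Z)^*. By CRT, (Z/3249Z)^* ≅ (Z/9Z)^* × (Z/361Z)^*. Each prime-power unit group is (Z/9Z)^* ≅ Z/6Z; (Z/361Z)^* ≅ Z/342Z. Hence Gal(Q(zeta_3249)/Q) ≅ Z/6Z × Z/342Z.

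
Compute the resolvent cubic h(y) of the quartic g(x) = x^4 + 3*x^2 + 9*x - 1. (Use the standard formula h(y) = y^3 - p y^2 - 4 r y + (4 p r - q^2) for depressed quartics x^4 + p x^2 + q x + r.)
h(y) = y^3 - 3*y^2 + 4*y - 93

Identify coefficients: p = 3, q = 9, r = -1.
Plug into h(y) = y^3 - p y^2 - 4 r y + (4 p r - q^2):
  h(y) = y^3 - (3) y^2 - 4*(-1) y + (4*(3)*(-1) - (9)^2)
       = y^3 + (-3) y^2 + (4) y + (-93).
Simplifying: h(y) = y^3 - 3*y^2 + 4*y - 93.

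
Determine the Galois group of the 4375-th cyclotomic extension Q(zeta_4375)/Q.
|Gal(Q(zeta_4375)/Q)| = phi(4375) = 3000; group ≅ (Z/4375Z)^* ≅ Z/6Z × Z/500Z

The n-th cyclotomic polynomial Φ_4375(x) is the minimal polynomial of zeta_4375 over Q and has degree phi(4375) = 3000. So Q(zeta_4375) is a degree-3000 Galois extension with Galois group (Z/4375Z)^*. By CRT, (Z/4375Z)^* ≅ (Z/625Z)^* × (Z/7Z)^*. Each prime-power unit group is (Z/625Z)^* ≅ Z/500Z; (Z/7Z)^* ≅ Z/6Z. Hence Gal(Q(zeta_4375)/Q) ≅ Z/6Z × Z/500Z.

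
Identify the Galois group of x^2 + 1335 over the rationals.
Gal(K/Q) = Z/2Z (cyclic of order 2)

x^2 + 1335 is irreducible over Q since -1335 is not a rational square. The splitting field Q(sqrt(-1335)) has degree 2 over Q, and its unique nontrivial automorphism is sqrt(-1335) ↦ -sqrt(-1335). Hence Gal(Q(sqrt(-1335))/Q) = Z/2Z.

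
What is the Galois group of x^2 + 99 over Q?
Gal(K/Q) = Z/2Z (cyclic of order 2)

x^2 + 99 is irreducible over Q since -99 is not a rational square. The splitting field Q(sqrt(-99)) has degree 2 over Q, and its unique nontrivial automorphism is sqrt(-99) ↦ -sqrt(-99). Hence Gal(Q(sqrt(-99))/Q) = Z/2Z.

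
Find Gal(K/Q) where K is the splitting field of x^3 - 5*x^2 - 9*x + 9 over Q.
Gal(K/Q) = S_3 (symmetric group of order 6)

Compute the discriminant of x^3 + (-5)*x^2 + (-9)*x + (9): Δ = 14544. Since Δ is not a rational square, the Galois group is not contained in A_3; it must be the full S_3 (irreducibility of the cubic rules out anything smaller).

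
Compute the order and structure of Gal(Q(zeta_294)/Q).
|Gal(Q(zeta_294)/Q)| = phi(294) = 84; group ≅ (Z/294Z)^* ≅ Z/2Z × Z/42Z

The n-th cyclotomic polynomial Φ_294(x) is the minimal polynomial of zeta_294 over Q and has degree phi(294) = 84. So Q(zeta_294) is a degree-84 Galois extension with Galois group (Z/294Z)^*. By CRT, (Z/294Z)^* ≅ (Z/2Z)^* × (Z/3Z)^* × (Z/49Z)^*. Each prime-power unit group is (Z/2Z)^* ≅ trivial group (order 1); (Z/3Z)^* ≅ Z/2Z; (Z/49Z)^* ≅ Z/42Z. Hence Gal(Q(zeta_294)/Q) ≅ Z/2Z × Z/42Z.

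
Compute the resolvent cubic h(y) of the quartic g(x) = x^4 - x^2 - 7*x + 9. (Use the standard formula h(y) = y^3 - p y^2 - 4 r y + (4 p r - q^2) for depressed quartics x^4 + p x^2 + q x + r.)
h(y) = y^3 + y^2 - 36*y - 85

Identify coefficients: p = -1, q = -7, r = 9.
Plug into h(y) = y^3 - p y^2 - 4 r y + (4 p r - q^2):
  h(y) = y^3 - (-1) y^2 - 4*(9) y + (4*(-1)*(9) - (-7)^2)
       = y^3 + (1) y^2 + (-36) y + (-85).
Simplifying: h(y) = y^3 + y^2 - 36*y - 85.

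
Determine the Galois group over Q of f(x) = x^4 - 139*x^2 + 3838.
Gal(K/Q) = V_4 (Klein four-group, Z/2Z × Z/2Z)

f factors as (x^2 - 38)(x^2 - 101), so the splitting field is K = Q(sqrt(38), sqrt(101)). The elements 38, 101, 3838 are all non-squares in Q, so sqrt(38) and sqrt(101) generate independent quadratic extensions. Thus [K:Q] = 4 and Gal(K/Q) is generated by the two order-2 automorphisms sqrt(38) ↦ -sqrt(38) and sqrt(101) ↦ -sqrt(101), giving V_4.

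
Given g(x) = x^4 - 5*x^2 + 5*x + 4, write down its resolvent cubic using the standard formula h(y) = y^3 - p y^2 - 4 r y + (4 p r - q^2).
h(y) = y^3 + 5*y^2 - 16*y - 105

Identify coefficients: p = -5, q = 5, r = 4.
Plug into h(y) = y^3 - p y^2 - 4 r y + (4 p r - q^2):
  h(y) = y^3 - (-5) y^2 - 4*(4) y + (4*(-5)*(4) - (5)^2)
       = y^3 + (5) y^2 + (-16) y + (-105).
Simplifying: h(y) = y^3 + 5*y^2 - 16*y - 105.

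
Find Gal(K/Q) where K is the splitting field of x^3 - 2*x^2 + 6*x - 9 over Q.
Gal(K/Q) = S_3 (symmetric group of order 6)

Compute the discriminant of x^3 + (-2)*x^2 + (6)*x + (-9): Δ = -1251. Since Δ is not a rational square, the Galois group is not contained in A_3; it must be the full S_3 (irreducibility of the cubic rules out anything smaller).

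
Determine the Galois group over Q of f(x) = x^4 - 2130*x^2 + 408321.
Gal(K/Q) = Z/2Z (cyclic of order 2)

f factors as (x^2 - 213)(x^2 - 1917), so the splitting field is K = Q(sqrt(213), sqrt(1917)). The squarefree part of 213 is 213 and the squarefree part of 1917 is also 213, so sqrt(213) and sqrt(1917) are both rational multiples of sqrt(213). Hence Q(sqrt(213)) = Q(sqrt(1917)) = Q(sqrt(213)), and the splitting field collapses to a single degree-2 extension with Galois group Z/2Z.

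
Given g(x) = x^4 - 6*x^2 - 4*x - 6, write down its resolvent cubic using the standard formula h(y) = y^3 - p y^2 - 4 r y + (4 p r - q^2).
h(y) = y^3 + 6*y^2 + 24*y + 128

Identify coefficients: p = -6, q = -4, r = -6.
Plug into h(y) = y^3 - p y^2 - 4 r y + (4 p r - q^2):
  h(y) = y^3 - (-6) y^2 - 4*(-6) y + (4*(-6)*(-6) - (-4)^2)
       = y^3 + (6) y^2 + (24) y + (128).
Simplifying: h(y) = y^3 + 6*y^2 + 24*y + 128.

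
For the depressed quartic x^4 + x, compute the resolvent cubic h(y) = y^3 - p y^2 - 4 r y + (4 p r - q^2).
h(y) = y^3 - 1

Identify coefficients: p = 0, q = 1, r = 0.
Plug into h(y) = y^3 - p y^2 - 4 r y + (4 p r - q^2):
  h(y) = y^3 - (0) y^2 - 4*(0) y + (4*(0)*(0) - (1)^2)
       = y^3 + (0) y^2 + (0) y + (-1).
Simplifying: h(y) = y^3 - 1.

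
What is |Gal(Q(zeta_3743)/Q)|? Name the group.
|Gal(Q(zeta_3743)/Q)| = phi(3743) = 3528; group ≅ (Z/3743Z)^* ≅ Z/18Z × Z/196Z

The n-th cyclotomic polynomial Φ_3743(x) is the minimal polynomial of zeta_3743 over Q and has degree phi(3743) = 3528. So Q(zeta_3743) is a degree-3528 Galois extension with Galois group (Z/3743Z)^*. By CRT, (Z/3743Z)^* ≅ (Z/19Z)^* × (Z/197Z)^*. Each prime-power unit group is (Z/19Z)^* ≅ Z/18Z; (Z/197Z)^* ≅ Z/196Z. Hence Gal(Q(zeta_3743)/Q) ≅ Z/18Z × Z/196Z.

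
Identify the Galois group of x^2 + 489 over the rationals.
Gal(K/Q) = Z/2Z (cyclic of order 2)

x^2 + 489 is irreducible over Q since -489 is not a rational square. The splitting field Q(sqrt(-489)) has degree 2 over Q, and its unique nontrivial automorphism is sqrt(-489) ↦ -sqrt(-489). Hence Gal(Q(sqrt(-489))/Q) = Z/2Z.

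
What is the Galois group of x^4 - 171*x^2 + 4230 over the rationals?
Gal(K/Q) = V_4 (Klein four-group, Z/2Z × Z/2Z)

f factors as (x^2 - 30)(x^2 - 141), so the splitting field is K = Q(sqrt(30), sqrt(141)). The elements 30, 141, 4230 are all non-squares in Q, so sqrt(30) and sqrt(141) generate independent quadratic extensions. Thus [K:Q] = 4 and Gal(K/Q) is generated by the two order-2 automorphisms sqrt(30) ↦ -sqrt(30) and sqrt(141) ↦ -sqrt(141), giving V_4.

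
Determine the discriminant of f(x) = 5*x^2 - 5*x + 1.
Δ = 5

For a quadratic a x^2 + b x + c the discriminant is Δ = b^2 - 4ac = (-5)^2 - 4*(5)*(1) = 25 - (20) = 5.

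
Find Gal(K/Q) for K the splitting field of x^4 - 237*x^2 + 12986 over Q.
Gal(K/Q) = V_4 (Klein four-group, Z/2Z × Z/2Z)

f factors as (x^2 - 86)(x^2 - 151), so the splitting field is K = Q(sqrt(86), sqrt(151)). The elements 86, 151, 12986 are all non-squares in Q, so sqrt(86) and sqrt(151) generate independent quadratic extensions. Thus [K:Q] = 4 and Gal(K/Q) is generated by the two order-2 automorphisms sqrt(86) ↦ -sqrt(86) and sqrt(151) ↦ -sqrt(151), giving V_4.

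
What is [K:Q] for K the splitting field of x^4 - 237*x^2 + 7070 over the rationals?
[K:Q] = 4

f factors as (x^2 - 202)(x^2 - 35); the splitting field is K = Q(sqrt(202), sqrt(35)). Since 202, 35, and 7070 are all non-squares in Q, the three subfields Q(sqrt(202)), Q(sqrt(35)), Q(sqrt(7070)) are distinct degree-2 extensions, so [K:Q] = 4 (Klein four Galois group).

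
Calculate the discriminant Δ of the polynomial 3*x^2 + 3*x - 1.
Δ = 21

For a quadratic a x^2 + b x + c the discriminant is Δ = b^2 - 4ac = (3)^2 - 4*(3)*(-1) = 9 - (-12) = 21.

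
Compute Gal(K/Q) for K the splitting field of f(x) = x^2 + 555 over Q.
Gal(K/Q) = Z/2Z (cyclic of order 2)

x^2 + 555 is irreducible over Q since -555 is not a rational square. The splitting field Q(sqrt(-555)) has degree 2 over Q, and its unique nontrivial automorphism is sqrt(-555) ↦ -sqrt(-555). Hence Gal(Q(sqrt(-555))/Q) = Z/2Z.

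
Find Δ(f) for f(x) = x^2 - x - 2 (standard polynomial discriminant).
Δ = 9

For a quadratic a x^2 + b x + c the discriminant is Δ = b^2 - 4ac = (-1)^2 - 4*(1)*(-2) = 1 - (-8) = 9.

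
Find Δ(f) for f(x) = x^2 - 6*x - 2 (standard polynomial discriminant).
Δ = 44

For a quadratic a x^2 + b x + c the discriminant is Δ = b^2 - 4ac = (-6)^2 - 4*(1)*(-2) = 36 - (-8) = 44.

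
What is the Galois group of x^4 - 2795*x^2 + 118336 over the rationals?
Gal(K/Q) = Z/2Z (cyclic of order 2)

f factors as (x^2 - 2752)(x^2 - 43), so the splitting field is K = Q(sqrt(2752), sqrt(43)). The squarefree part of 2752 is 43 and the squarefree part of 43 is also 43, so sqrt(2752) and sqrt(43) are both rational multiples of sqrt(43). Hence Q(sqrt(2752)) = Q(sqrt(43)) = Q(sqrt(43)), and the splitting field collapses to a single degree-2 extension with Galois group Z/2Z.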